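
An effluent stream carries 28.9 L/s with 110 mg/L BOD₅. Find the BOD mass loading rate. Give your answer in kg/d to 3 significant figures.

275 kg/d

28.9 L/s = 0.0289 m³/s.
Mass flux = Q·C = 0.0289 m³/s × 110 g/m³ = 3.179 g/s.
= 3.179 g/s × 86.4 = 274.7 kg/d.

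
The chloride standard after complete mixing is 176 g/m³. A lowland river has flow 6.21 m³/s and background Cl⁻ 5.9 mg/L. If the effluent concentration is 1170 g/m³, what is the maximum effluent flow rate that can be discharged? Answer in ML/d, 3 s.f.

91.8 ML/d

Mass balance at complete mixing: C_std·(Q_w + Q_r) = Q_w·C_e + Q_r·C_b.
Rearranging, Q_w = Q_r·(C_std − C_b)/(C_e − C_std) = 6.21·(176 − 5.9) / (1170 − 176) = 1.063 m³/s.
= 91.82 ML/d.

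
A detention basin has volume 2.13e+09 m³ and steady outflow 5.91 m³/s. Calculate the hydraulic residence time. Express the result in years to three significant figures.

Q = 5.91 m³/s × 3.156e+07 s/yr = 1.865e+08 m³/yr.
Hydraulic residence time τ = V/Q = 2.13e+09/1.865e+08 = 11.42 yr.

11.4 yr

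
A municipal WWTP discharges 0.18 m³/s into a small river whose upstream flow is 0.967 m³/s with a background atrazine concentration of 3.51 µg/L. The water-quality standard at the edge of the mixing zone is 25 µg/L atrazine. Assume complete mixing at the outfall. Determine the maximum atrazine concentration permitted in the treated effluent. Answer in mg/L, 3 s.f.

0.140 mg/L

3.51 µg/L = 0.00351 mg/L.
25 µg/L = 0.025 mg/L.
Mass balance: 0.025·1.147 = 0.18·Cₑ + 0.967·0.00351.
Cₑ = (0.02868 − 0.003394) / 0.18 = 0.1404 mg/L.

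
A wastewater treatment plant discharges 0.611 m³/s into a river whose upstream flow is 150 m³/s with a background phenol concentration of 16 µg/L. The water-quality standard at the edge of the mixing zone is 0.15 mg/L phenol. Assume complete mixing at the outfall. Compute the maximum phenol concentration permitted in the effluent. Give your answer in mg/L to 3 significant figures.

16 µg/L = 0.016 mg/L.
Mass balance: 0.15·150.6 = 0.611·Cₑ + 150·0.016.
Cₑ = (22.59 − 2.4) / 0.611 = 33.05 mg/L.

33.0 mg/L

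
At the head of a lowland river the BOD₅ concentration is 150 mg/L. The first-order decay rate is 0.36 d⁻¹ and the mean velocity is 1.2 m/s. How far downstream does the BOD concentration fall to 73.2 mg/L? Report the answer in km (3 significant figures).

207 km

From C = C₀·e^(−kt), t = ln(C₀/C)/k = ln(150/73.2)/0.36 = 0.7174/0.36 = 1.993 d.
Distance = v·t = 1.2 m/s × 1.722e+05 s = 2.066e+05 m = 206.6 km.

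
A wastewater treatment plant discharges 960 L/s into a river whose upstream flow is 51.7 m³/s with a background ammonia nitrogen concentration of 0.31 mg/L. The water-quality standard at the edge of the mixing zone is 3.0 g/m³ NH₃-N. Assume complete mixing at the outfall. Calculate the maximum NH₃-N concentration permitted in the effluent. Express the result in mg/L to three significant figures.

960 L/s = 0.96 m³/s.
Mass balance: 3·52.66 = 0.96·Cₑ + 51.7·0.31.
Cₑ = (158 − 16.03) / 0.96 = 147.9 mg/L.

148 mg/L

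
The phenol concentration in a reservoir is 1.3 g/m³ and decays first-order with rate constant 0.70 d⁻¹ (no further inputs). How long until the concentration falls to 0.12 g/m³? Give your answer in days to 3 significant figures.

3.40 d

t = ln(C₀/C)/k = ln(1.3/0.12)/0.70 = 2.383/0.70 = 3.404 d.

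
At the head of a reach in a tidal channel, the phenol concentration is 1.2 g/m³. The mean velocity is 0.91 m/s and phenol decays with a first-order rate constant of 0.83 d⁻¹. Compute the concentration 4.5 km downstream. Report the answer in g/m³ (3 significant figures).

1.14 g/m³

Travel time t = 4.5 km / 0.91 m/s = 4500/0.91 = 4945 s = 0.05723 d.
First-order decay: C = 1.2·exp(−0.83·0.05723) = 1.2·0.9536 = 1.144 g/m³.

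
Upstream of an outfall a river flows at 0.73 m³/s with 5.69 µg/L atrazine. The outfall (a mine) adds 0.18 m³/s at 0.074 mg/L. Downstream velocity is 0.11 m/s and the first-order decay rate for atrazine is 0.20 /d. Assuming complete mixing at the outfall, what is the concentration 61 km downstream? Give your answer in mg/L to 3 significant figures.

0.00532 mg/L

5.69 µg/L = 0.00569 mg/L.
After complete mixing, C₀ = (0.18·0.074 + 0.73·0.00569) / 0.91 = 0.0192 mg/L.
Travel time t = 6.1e+04 m / 0.11 m/s = 5.545e+05 s = 6.418 d.
C = 0.0192·exp(−0.20·6.418) = 0.0192·0.277 = 0.005319 mg/L.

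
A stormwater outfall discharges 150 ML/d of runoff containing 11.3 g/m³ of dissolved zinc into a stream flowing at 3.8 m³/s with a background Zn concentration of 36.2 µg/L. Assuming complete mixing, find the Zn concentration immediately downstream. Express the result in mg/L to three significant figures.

3.57 mg/L

150 ML/d = 1.736 m³/s.
36.2 µg/L = 0.0362 mg/L.
Flow-weighted mixing gives C = (1.736·11.3 + 3.8·0.0362) / (1.736 + 3.8) = 19.76/5.536 = 3.569 mg/L.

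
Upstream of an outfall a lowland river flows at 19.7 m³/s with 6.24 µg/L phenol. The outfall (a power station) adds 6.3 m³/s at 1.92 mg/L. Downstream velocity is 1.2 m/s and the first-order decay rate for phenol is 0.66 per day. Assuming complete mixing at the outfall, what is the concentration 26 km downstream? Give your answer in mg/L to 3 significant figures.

6.24 µg/L = 0.00624 mg/L.
After complete mixing, C₀ = (6.3·1.92 + 19.7·0.00624) / 26 = 0.47 mg/L.
Travel time t = 2.6e+04 m / 1.2 m/s = 2.167e+04 s = 0.2508 d.
C = 0.47·exp(−0.66·0.2508) = 0.47·0.8475 = 0.3983 mg/L.

0.398 mg/L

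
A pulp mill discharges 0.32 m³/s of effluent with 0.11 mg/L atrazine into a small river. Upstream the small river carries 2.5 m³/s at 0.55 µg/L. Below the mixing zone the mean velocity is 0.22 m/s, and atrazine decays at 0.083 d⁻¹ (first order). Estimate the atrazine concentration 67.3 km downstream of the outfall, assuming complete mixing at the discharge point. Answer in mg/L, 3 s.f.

0.55 µg/L = 0.00055 mg/L.
After complete mixing, C₀ = (0.32·0.11 + 2.5·0.00055) / 2.82 = 0.01297 mg/L.
Travel time t = 6.73e+04 m / 0.22 m/s = 3.059e+05 s = 3.541 d.
C = 0.01297·exp(−0.083·3.541) = 0.01297·0.7454 = 0.009667 mg/L.

0.00967 mg/L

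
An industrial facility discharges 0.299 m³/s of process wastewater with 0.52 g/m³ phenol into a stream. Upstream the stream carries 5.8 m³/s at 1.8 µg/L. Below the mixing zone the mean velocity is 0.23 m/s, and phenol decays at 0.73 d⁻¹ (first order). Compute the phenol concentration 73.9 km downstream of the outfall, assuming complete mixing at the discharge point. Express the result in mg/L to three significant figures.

1.8 µg/L = 0.0018 mg/L.
After complete mixing, C₀ = (0.299·0.52 + 5.8·0.0018) / 6.099 = 0.0272 mg/L.
Travel time t = 7.39e+04 m / 0.23 m/s = 3.213e+05 s = 3.719 d.
C = 0.0272·exp(−0.73·3.719) = 0.0272·0.06622 = 0.001802 mg/L.

0.00180 mg/L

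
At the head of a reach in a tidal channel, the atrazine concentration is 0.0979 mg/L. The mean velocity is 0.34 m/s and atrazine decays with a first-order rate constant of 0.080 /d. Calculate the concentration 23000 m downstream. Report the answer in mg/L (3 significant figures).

0.0920 mg/L

Travel time t = 23000 m / 0.34 m/s = 2.3e+04/0.34 = 6.765e+04 s = 0.783 d.
First-order decay: C = 0.0979·exp(−0.080·0.783) = 0.0979·0.9393 = 0.09196 mg/L.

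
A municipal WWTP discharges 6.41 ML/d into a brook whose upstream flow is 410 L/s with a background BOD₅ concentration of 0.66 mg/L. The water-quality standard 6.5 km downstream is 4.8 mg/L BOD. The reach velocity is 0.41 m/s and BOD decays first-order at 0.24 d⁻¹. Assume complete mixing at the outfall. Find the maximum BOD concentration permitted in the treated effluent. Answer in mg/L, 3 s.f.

29.1 mg/L

6.41 ML/d = 0.07419 m³/s.
410 L/s = 0.41 m³/s.
Travel time to the compliance point: t = 6500/0.41 = 1.585e+04 s = 0.1835 d; decay factor exp(−0.24·0.1835) = 0.9569.
So the concentration just after mixing may be at most 4.8/0.9569 = 5.016 mg/L.
Mass balance: 5.016·0.4842 = 0.07419·Cₑ + 0.41·0.66.
Cₑ = (2.429 − 0.2706) / 0.07419 = 29.09 mg/L.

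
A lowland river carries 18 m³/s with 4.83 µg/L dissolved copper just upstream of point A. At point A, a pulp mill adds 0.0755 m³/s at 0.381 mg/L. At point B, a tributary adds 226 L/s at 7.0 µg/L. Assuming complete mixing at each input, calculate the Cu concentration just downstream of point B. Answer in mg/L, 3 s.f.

4.83 µg/L = 0.00483 mg/L.
After input A: C = (18·0.00483 + 0.0755·0.381) / 18.08 = 0.006401 mg/L.
226 L/s = 0.226 m³/s.
7.0 µg/L = 0.007 mg/L.
After input B: C = (18.08·0.006401 + 0.226·0.007) / 18.3 = 0.006409 mg/L.

0.00641 mg/L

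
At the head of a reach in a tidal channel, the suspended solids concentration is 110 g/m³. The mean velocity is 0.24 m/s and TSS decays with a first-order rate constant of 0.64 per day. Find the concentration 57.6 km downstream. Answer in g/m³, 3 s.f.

Travel time t = 57.6 km / 0.24 m/s = 5.76e+04/0.24 = 2.4e+05 s = 2.778 d.
First-order decay: C = 110·exp(−0.64·2.778) = 110·0.169 = 18.59 g/m³.

18.6 g/m³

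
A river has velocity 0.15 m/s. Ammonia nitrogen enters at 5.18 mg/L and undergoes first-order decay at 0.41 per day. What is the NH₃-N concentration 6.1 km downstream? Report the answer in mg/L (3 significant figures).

4.27 mg/L

Travel time t = 6.1 km / 0.15 m/s = 6100/0.15 = 4.067e+04 s = 0.4707 d.
First-order decay: C = 5.18·exp(−0.41·0.4707) = 5.18·0.8245 = 4.271 mg/L.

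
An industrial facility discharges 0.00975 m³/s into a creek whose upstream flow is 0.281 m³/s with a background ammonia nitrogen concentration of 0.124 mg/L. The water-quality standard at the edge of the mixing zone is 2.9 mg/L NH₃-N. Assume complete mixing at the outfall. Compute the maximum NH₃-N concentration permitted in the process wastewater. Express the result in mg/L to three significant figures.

Mass balance: 2.9·0.2908 = 0.00975·Cₑ + 0.281·0.124.
Cₑ = (0.8432 − 0.03484) / 0.00975 = 82.91 mg/L.

82.9 mg/L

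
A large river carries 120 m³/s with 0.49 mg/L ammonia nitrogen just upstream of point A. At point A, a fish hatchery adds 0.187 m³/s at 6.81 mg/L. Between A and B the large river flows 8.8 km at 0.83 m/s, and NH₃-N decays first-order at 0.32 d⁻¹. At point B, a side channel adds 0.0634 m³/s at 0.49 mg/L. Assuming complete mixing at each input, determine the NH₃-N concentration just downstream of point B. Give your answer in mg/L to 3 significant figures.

0.481 mg/L

After input A: C = (120·0.49 + 0.187·6.81) / 120.2 = 0.4998 mg/L.
Over the 8.8 km reach to input B (t = 1.06e+04 s = 0.1227 d), decay gives C = 0.4998·exp(−0.32·0.1227) = 0.4806 mg/L.
After input B: C = (120.2·0.4806 + 0.0634·0.49) / 120.3 = 0.4806 mg/L.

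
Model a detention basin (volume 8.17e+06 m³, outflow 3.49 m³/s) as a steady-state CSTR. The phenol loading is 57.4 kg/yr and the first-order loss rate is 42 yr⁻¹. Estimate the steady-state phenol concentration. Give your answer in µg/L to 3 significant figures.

Outflow Q = 3.49 m³/s × 3.156e+07 s/yr = 1.101e+08 m³/yr.
Steady-state CSTR mass balance: W = Q·C + k·V·C, so C = W/(Q + kV).
Q + kV = 1.101e+08 + 42·8.17e+06 = 4.533e+08 m³/yr.
C = 57.4/4.533e+08 = 1.266e-07 kg/m³ = 0.0001266 mg/L = 0.1266 µg/L.

0.127 µg/L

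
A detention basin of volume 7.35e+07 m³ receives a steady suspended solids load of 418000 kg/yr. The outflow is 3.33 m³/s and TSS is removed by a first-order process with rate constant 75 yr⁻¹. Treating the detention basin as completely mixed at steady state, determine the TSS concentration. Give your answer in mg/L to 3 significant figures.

Outflow Q = 3.33 m³/s × 3.156e+07 s/yr = 1.051e+08 m³/yr.
Steady-state CSTR mass balance: W = Q·C + k·V·C, so C = W/(Q + kV).
Q + kV = 1.051e+08 + 75·7.35e+07 = 5.618e+09 m³/yr.
C = 418000/5.618e+09 = 7.441e-05 kg/m³ = 0.07441 mg/L.

0.0744 mg/L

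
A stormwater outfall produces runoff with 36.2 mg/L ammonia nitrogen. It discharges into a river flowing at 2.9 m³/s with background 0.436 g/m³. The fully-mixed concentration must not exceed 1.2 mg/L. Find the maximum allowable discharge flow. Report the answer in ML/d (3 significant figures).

Mass balance at complete mixing: C_std·(Q_w + Q_r) = Q_w·C_e + Q_r·C_b.
Rearranging, Q_w = Q_r·(C_std − C_b)/(C_e − C_std) = 2.9·(1.2 − 0.436) / (36.2 − 1.2) = 0.0633 m³/s.
= 5.469 ML/d.

5.47 ML/d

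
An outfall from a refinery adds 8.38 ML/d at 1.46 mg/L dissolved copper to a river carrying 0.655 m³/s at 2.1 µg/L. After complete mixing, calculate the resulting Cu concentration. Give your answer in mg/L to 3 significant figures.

0.190 mg/L

8.38 ML/d = 0.09699 m³/s.
2.1 µg/L = 0.0021 mg/L.
By mass balance at complete mixing, C = (0.09699·1.46 + 0.655·0.0021) / (0.09699 + 0.655) = 0.143/0.752 = 0.1901 mg/L.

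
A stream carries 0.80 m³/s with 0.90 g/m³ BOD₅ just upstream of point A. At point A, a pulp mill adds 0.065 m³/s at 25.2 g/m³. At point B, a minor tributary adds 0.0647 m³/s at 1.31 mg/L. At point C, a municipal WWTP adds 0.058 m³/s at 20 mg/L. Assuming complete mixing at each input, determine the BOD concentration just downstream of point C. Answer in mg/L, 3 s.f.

After input A: C = (0.8·0.9 + 0.065·25.2) / 0.865 = 2.726 mg/L.
After input B: C = (0.865·2.726 + 0.0647·1.31) / 0.9297 = 2.627 mg/L.
After input C: C = (0.9297·2.627 + 0.058·20) / 0.9877 = 3.648 mg/L.

3.65 mg/L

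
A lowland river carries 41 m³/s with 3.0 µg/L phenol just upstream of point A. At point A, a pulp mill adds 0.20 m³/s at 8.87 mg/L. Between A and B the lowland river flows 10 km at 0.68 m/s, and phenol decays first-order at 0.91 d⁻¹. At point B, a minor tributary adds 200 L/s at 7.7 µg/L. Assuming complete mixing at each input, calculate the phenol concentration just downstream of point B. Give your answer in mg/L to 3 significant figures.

3.0 µg/L = 0.003 mg/L.
After input A: C = (41·0.003 + 0.2·8.87) / 41.2 = 0.04604 mg/L.
Over the 10 km reach to input B (t = 1.471e+04 s = 0.1702 d), decay gives C = 0.04604·exp(−0.91·0.1702) = 0.03944 mg/L.
200 L/s = 0.2 m³/s.
7.7 µg/L = 0.0077 mg/L.
After input B: C = (41.2·0.03944 + 0.2·0.0077) / 41.4 = 0.03928 mg/L.

0.0393 mg/L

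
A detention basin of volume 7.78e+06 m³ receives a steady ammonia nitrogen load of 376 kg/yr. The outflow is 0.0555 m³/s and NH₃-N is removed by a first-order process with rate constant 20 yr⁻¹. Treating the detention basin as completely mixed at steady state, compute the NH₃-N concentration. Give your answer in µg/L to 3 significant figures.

2.39 µg/L

Outflow Q = 0.0555 m³/s × 3.156e+07 s/yr = 1.751e+06 m³/yr.
Steady-state CSTR mass balance: W = Q·C + k·V·C, so C = W/(Q + kV).
Q + kV = 1.751e+06 + 20·7.78e+06 = 1.574e+08 m³/yr.
C = 376/1.574e+08 = 2.39e-06 kg/m³ = 0.00239 mg/L = 2.39 µg/L.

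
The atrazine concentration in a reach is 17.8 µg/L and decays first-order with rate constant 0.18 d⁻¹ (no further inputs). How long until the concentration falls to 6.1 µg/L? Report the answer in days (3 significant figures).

5.95 d

t = ln(C₀/C)/k = ln(17.8/6.1)/0.18 = 1.071/0.18 = 5.949 d.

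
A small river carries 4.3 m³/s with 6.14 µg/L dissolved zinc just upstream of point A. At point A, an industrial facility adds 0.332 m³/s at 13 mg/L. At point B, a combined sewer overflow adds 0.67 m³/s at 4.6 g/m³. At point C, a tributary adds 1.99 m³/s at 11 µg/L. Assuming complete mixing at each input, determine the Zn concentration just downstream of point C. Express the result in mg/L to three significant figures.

6.14 µg/L = 0.00614 mg/L.
After input A: C = (4.3·0.00614 + 0.332·13) / 4.632 = 0.9375 mg/L.
After input B: C = (4.632·0.9375 + 0.67·4.6) / 5.302 = 1.4 mg/L.
11 µg/L = 0.011 mg/L.
After input C: C = (5.302·1.4 + 1.99·0.011) / 7.292 = 1.021 mg/L.

1.02 mg/L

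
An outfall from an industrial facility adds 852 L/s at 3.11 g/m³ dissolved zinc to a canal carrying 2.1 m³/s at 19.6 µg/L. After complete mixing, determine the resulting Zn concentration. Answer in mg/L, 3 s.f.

852 L/s = 0.852 m³/s.
19.6 µg/L = 0.0196 mg/L.
By mass balance at complete mixing, C = (0.852·3.11 + 2.1·0.0196) / (0.852 + 2.1) = 2.691/2.952 = 0.9115 mg/L.

0.912 mg/L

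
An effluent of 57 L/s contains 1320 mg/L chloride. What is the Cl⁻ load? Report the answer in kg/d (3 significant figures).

6500 kg/d

57 L/s = 0.057 m³/s.
Mass flux = Q·C = 0.057 m³/s × 1320 g/m³ = 75.24 g/s.
= 75.24 g/s × 86.4 = 6501 kg/d.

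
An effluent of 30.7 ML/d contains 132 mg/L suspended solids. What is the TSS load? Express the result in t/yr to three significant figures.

1480 t/yr

30.7 ML/d = 0.3553 m³/s.
Mass flux = Q·C = 0.3553 m³/s × 132 g/m³ = 46.9 g/s.
= 46.9 g/s × 31.56 = 1480 t/yr.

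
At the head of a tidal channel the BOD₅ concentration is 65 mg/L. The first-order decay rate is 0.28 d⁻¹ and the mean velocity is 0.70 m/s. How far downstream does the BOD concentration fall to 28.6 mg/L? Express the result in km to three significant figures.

From C = C₀·e^(−kt), t = ln(C₀/C)/k = ln(65/28.6)/0.28 = 0.821/0.28 = 2.932 d.
Distance = v·t = 0.70 m/s × 2.533e+05 s = 1.773e+05 m = 177.3 km.

177 km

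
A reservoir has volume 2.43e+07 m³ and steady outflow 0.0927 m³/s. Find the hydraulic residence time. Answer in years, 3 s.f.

8.31 yr

Q = 0.0927 m³/s × 3.156e+07 s/yr = 2.925e+06 m³/yr.
Hydraulic residence time τ = V/Q = 2.43e+07/2.925e+06 = 8.307 yr.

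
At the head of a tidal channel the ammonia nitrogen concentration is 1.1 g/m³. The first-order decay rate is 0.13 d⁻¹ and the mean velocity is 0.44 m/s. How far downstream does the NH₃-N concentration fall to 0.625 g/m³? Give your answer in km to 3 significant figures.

From C = C₀·e^(−kt), t = ln(C₀/C)/k = ln(1.1/0.625)/0.13 = 0.5653/0.13 = 4.349 d.
Distance = v·t = 0.44 m/s × 3.757e+05 s = 1.653e+05 m = 165.3 km.

165 km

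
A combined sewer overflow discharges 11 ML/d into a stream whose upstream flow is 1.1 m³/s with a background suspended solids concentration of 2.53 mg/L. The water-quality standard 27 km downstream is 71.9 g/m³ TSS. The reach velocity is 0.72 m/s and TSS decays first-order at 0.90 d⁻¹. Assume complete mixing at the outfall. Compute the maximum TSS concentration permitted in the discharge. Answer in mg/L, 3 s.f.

1000 mg/L

11 ML/d = 0.1273 m³/s.
Travel time to the compliance point: t = 2.7e+04/0.72 = 3.75e+04 s = 0.434 d; decay factor exp(−0.90·0.434) = 0.6766.
So the concentration just after mixing may be at most 71.9/0.6766 = 106.3 mg/L.
Mass balance: 106.3·1.227 = 0.1273·Cₑ + 1.1·2.53.
Cₑ = (130.4 − 2.783) / 0.1273 = 1002 mg/L.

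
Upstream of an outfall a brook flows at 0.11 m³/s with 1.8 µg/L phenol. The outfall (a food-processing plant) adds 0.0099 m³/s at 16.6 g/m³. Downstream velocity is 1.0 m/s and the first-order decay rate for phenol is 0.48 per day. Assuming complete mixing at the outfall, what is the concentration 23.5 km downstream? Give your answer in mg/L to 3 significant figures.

1.8 µg/L = 0.0018 mg/L.
After complete mixing, C₀ = (0.0099·16.6 + 0.11·0.0018) / 0.1199 = 1.372 mg/L.
Travel time t = 2.35e+04 m / 1.0 m/s = 2.35e+04 s = 0.272 d.
C = 1.372·exp(−0.48·0.272) = 1.372·0.8776 = 1.204 mg/L.

1.20 mg/L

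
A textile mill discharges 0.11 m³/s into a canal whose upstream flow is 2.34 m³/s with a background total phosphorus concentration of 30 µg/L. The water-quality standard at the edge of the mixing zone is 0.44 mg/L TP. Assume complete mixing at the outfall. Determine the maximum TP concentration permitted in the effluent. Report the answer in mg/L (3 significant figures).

30 µg/L = 0.03 mg/L.
Mass balance: 0.44·2.45 = 0.11·Cₑ + 2.34·0.03.
Cₑ = (1.078 − 0.0702) / 0.11 = 9.162 mg/L.

9.16 mg/L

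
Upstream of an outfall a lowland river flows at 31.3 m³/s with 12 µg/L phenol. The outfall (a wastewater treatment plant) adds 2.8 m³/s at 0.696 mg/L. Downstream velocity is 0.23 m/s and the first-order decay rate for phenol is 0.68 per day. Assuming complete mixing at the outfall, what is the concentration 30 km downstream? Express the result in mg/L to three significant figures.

12 µg/L = 0.012 mg/L.
After complete mixing, C₀ = (2.8·0.696 + 31.3·0.012) / 34.1 = 0.06816 mg/L.
Travel time t = 3e+04 m / 0.23 m/s = 1.304e+05 s = 1.51 d.
C = 0.06816·exp(−0.68·1.51) = 0.06816·0.3582 = 0.02442 mg/L.

0.0244 mg/L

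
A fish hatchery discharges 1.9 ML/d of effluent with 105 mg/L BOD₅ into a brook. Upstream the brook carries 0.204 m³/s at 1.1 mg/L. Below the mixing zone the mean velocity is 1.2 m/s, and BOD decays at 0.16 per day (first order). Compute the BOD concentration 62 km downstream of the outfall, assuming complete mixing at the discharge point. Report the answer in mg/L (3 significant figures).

10.2 mg/L

1.9 ML/d = 0.02199 m³/s.
After complete mixing, C₀ = (0.02199·105 + 0.204·1.1) / 0.226 = 11.21 mg/L.
Travel time t = 6.2e+04 m / 1.2 m/s = 5.167e+04 s = 0.598 d.
C = 11.21·exp(−0.16·0.598) = 11.21·0.9088 = 10.19 mg/L.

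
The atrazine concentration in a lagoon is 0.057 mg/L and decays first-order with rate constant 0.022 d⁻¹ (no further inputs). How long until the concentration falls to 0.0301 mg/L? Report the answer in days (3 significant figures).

t = ln(C₀/C)/k = ln(0.057/0.0301)/0.022 = 0.6385/0.022 = 29.02 d.

29.0 d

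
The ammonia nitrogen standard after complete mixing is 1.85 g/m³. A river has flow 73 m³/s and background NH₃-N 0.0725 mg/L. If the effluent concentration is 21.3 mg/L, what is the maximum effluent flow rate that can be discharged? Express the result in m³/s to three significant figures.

6.67 m³/s

Mass balance at complete mixing: C_std·(Q_w + Q_r) = Q_w·C_e + Q_r·C_b.
Rearranging, Q_w = Q_r·(C_std − C_b)/(C_e − C_std) = 73·(1.85 − 0.0725) / (21.3 − 1.85) = 6.671 m³/s.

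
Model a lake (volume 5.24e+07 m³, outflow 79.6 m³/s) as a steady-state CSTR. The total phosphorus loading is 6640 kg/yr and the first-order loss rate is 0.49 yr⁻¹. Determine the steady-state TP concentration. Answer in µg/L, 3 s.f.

Outflow Q = 79.6 m³/s × 3.156e+07 s/yr = 2.512e+09 m³/yr.
Steady-state CSTR mass balance: W = Q·C + k·V·C, so C = W/(Q + kV).
Q + kV = 2.512e+09 + 0.49·5.24e+07 = 2.538e+09 m³/yr.
C = 6640/2.538e+09 = 2.617e-06 kg/m³ = 0.002617 mg/L = 2.617 µg/L.

2.62 µg/L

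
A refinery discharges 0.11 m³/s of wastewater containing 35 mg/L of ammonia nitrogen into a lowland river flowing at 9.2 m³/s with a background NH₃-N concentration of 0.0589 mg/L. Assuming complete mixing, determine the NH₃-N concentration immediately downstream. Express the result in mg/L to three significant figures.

Flow-weighted mixing gives C = (0.11·35 + 9.2·0.0589) / (0.11 + 9.2) = 4.392/9.31 = 0.4717 mg/L.

0.472 mg/L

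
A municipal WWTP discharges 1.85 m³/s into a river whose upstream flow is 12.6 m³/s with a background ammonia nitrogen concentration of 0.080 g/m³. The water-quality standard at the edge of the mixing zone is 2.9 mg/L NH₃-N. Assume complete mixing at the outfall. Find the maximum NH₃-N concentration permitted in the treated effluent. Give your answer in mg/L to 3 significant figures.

Mass balance: 2.9·14.45 = 1.85·Cₑ + 12.6·0.08.
Cₑ = (41.9 − 1.008) / 1.85 = 22.11 mg/L.

22.1 mg/L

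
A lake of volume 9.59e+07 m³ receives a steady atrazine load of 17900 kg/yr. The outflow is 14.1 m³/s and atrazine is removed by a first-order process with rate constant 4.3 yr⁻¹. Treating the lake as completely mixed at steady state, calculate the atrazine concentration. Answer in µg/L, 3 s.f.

Outflow Q = 14.1 m³/s × 3.156e+07 s/yr = 4.45e+08 m³/yr.
Steady-state CSTR mass balance: W = Q·C + k·V·C, so C = W/(Q + kV).
Q + kV = 4.45e+08 + 4.3·9.59e+07 = 8.573e+08 m³/yr.
C = 17900/8.573e+08 = 2.088e-05 kg/m³ = 0.02088 mg/L = 20.88 µg/L.

20.9 µg/L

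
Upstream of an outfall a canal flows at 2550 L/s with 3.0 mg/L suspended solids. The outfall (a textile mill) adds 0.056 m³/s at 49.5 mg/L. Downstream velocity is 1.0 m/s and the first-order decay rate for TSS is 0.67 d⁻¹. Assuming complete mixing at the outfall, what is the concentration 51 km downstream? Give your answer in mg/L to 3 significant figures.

2.69 mg/L

2550 L/s = 2.55 m³/s.
After complete mixing, C₀ = (0.056·49.5 + 2.55·3) / 2.606 = 3.999 mg/L.
Travel time t = 5.1e+04 m / 1.0 m/s = 5.1e+04 s = 0.5903 d.
C = 3.999·exp(−0.67·0.5903) = 3.999·0.6734 = 2.693 mg/L.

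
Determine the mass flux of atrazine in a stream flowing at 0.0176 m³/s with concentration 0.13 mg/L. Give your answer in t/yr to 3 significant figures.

0.0722 t/yr

Mass flux = Q·C = 0.0176 m³/s × 0.13 g/m³ = 0.002288 g/s.
= 0.002288 g/s × 31.56 = 0.0722 t/yr.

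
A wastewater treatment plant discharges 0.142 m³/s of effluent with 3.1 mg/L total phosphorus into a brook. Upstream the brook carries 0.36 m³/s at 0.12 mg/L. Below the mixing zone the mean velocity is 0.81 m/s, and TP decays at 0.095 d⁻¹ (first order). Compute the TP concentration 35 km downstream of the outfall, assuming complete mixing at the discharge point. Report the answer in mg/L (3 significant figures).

0.918 mg/L

After complete mixing, C₀ = (0.142·3.1 + 0.36·0.12) / 0.502 = 0.9629 mg/L.
Travel time t = 3.5e+04 m / 0.81 m/s = 4.321e+04 s = 0.5001 d.
C = 0.9629·exp(−0.095·0.5001) = 0.9629·0.9536 = 0.9183 mg/L.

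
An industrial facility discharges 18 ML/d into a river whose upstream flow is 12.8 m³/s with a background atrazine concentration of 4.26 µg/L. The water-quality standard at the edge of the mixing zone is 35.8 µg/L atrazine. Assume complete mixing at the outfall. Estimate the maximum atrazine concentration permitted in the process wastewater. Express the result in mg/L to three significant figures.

1.97 mg/L

18 ML/d = 0.2083 m³/s.
4.26 µg/L = 0.00426 mg/L.
35.8 µg/L = 0.0358 mg/L.
Mass balance: 0.0358·13.01 = 0.2083·Cₑ + 12.8·0.00426.
Cₑ = (0.4657 − 0.05453) / 0.2083 = 1.974 mg/L.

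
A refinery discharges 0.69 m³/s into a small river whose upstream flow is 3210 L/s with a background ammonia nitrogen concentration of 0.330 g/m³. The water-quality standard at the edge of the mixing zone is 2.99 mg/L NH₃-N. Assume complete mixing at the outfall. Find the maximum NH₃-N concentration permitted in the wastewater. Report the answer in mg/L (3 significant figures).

3210 L/s = 3.21 m³/s.
Mass balance: 2.99·3.9 = 0.69·Cₑ + 3.21·0.33.
Cₑ = (11.66 − 1.059) / 0.69 = 15.36 mg/L.

15.4 mg/L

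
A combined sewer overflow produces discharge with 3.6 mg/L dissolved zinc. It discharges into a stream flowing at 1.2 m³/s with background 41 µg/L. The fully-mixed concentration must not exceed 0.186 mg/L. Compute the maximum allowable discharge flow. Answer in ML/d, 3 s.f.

4.40 ML/d

41 µg/L = 0.041 mg/L.
Mass balance at complete mixing: C_std·(Q_w + Q_r) = Q_w·C_e + Q_r·C_b.
Rearranging, Q_w = Q_r·(C_std − C_b)/(C_e − C_std) = 1.2·(0.186 − 0.041) / (3.6 − 0.186) = 0.05097 m³/s.
= 4.404 ML/d.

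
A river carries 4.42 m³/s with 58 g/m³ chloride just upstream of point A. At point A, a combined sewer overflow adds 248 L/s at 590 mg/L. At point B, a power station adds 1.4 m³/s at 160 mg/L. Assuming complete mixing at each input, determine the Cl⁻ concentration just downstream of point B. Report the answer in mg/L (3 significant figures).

103 mg/L

248 L/s = 0.248 m³/s.
After input A: C = (4.42·58 + 0.248·590) / 4.668 = 86.26 mg/L.
After input B: C = (4.668·86.26 + 1.4·160) / 6.068 = 103.3 mg/L.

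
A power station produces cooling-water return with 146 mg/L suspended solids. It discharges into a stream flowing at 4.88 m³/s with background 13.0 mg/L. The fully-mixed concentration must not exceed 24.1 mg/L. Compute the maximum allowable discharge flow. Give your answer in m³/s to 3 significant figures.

0.444 m³/s

Mass balance at complete mixing: C_std·(Q_w + Q_r) = Q_w·C_e + Q_r·C_b.
Rearranging, Q_w = Q_r·(C_std − C_b)/(C_e − C_std) = 4.88·(24.1 − 13) / (146 − 24.1) = 0.4444 m³/s.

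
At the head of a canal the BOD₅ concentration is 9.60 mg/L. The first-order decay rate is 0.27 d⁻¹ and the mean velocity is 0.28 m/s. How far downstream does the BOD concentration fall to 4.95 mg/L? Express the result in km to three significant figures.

From C = C₀·e^(−kt), t = ln(C₀/C)/k = ln(9.60/4.95)/0.27 = 0.6624/0.27 = 2.453 d.
Distance = v·t = 0.28 m/s × 2.12e+05 s = 5.935e+04 m = 59.35 km.

59.3 km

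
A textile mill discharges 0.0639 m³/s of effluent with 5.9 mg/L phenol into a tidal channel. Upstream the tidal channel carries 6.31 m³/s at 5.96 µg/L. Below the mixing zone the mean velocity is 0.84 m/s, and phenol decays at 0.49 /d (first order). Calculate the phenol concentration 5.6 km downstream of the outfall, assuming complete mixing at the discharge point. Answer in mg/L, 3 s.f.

5.96 µg/L = 0.00596 mg/L.
After complete mixing, C₀ = (0.0639·5.9 + 6.31·0.00596) / 6.374 = 0.06505 mg/L.
Travel time t = 5600 m / 0.84 m/s = 6667 s = 0.07716 d.
C = 0.06505·exp(−0.49·0.07716) = 0.06505·0.9629 = 0.06264 mg/L.

0.0626 mg/L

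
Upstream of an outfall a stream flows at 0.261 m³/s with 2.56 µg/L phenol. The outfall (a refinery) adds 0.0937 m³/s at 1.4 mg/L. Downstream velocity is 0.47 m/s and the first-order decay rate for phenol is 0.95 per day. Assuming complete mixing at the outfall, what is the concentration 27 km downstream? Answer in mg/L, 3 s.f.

0.198 mg/L

2.56 µg/L = 0.00256 mg/L.
After complete mixing, C₀ = (0.0937·1.4 + 0.261·0.00256) / 0.3547 = 0.3717 mg/L.
Travel time t = 2.7e+04 m / 0.47 m/s = 5.745e+04 s = 0.6649 d.
C = 0.3717·exp(−0.95·0.6649) = 0.3717·0.5317 = 0.1976 mg/L.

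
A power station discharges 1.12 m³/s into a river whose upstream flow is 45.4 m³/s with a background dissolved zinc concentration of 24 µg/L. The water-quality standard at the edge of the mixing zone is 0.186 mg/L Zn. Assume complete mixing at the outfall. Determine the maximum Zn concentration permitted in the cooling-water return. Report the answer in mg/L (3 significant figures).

24 µg/L = 0.024 mg/L.
Mass balance: 0.186·46.52 = 1.12·Cₑ + 45.4·0.024.
Cₑ = (8.653 − 1.09) / 1.12 = 6.753 mg/L.

6.75 mg/L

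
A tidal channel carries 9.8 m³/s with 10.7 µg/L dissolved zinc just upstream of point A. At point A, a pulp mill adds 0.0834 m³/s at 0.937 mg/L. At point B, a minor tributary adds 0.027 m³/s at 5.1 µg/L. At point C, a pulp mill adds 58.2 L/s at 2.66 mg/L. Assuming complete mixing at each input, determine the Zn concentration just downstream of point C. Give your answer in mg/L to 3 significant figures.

0.0339 mg/L

10.7 µg/L = 0.0107 mg/L.
After input A: C = (9.8·0.0107 + 0.0834·0.937) / 9.883 = 0.01852 mg/L.
5.1 µg/L = 0.0051 mg/L.
After input B: C = (9.883·0.01852 + 0.027·0.0051) / 9.91 = 0.01848 mg/L.
58.2 L/s = 0.0582 m³/s.
After input C: C = (9.91·0.01848 + 0.0582·2.66) / 9.969 = 0.0339 mg/L.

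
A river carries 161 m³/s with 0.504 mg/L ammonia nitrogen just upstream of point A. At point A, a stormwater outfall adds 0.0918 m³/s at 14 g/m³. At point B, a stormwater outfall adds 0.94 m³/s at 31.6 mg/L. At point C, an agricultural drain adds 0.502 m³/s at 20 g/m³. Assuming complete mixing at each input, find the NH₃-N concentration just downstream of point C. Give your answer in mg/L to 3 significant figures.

0.752 mg/L

After input A: C = (161·0.504 + 0.0918·14) / 161.1 = 0.5117 mg/L.
After input B: C = (161.1·0.5117 + 0.94·31.6) / 162 = 0.692 mg/L.
After input C: C = (162·0.692 + 0.502·20) / 162.5 = 0.7517 mg/L.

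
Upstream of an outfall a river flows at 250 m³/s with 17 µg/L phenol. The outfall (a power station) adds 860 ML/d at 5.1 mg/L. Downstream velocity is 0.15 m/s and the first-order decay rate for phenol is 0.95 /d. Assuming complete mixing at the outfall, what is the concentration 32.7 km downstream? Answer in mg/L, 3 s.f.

0.0193 mg/L

860 ML/d = 9.954 m³/s.
17 µg/L = 0.017 mg/L.
After complete mixing, C₀ = (9.954·5.1 + 250·0.017) / 260 = 0.2116 mg/L.
Travel time t = 3.27e+04 m / 0.15 m/s = 2.18e+05 s = 2.523 d.
C = 0.2116·exp(−0.95·2.523) = 0.2116·0.09099 = 0.01926 mg/L.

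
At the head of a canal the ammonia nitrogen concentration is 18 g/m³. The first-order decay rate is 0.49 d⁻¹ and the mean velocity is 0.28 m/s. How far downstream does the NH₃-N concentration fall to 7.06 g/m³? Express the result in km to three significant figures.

46.2 km

From C = C₀·e^(−kt), t = ln(C₀/C)/k = ln(18/7.06)/0.49 = 0.9359/0.49 = 1.91 d.
Distance = v·t = 0.28 m/s × 1.65e+05 s = 4.621e+04 m = 46.21 km.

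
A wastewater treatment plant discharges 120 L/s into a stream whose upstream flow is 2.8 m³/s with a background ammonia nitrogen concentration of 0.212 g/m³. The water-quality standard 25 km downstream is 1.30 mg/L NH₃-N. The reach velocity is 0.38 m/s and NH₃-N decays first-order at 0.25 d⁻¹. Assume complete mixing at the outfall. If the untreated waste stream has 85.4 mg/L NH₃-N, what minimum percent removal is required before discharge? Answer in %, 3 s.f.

120 L/s = 0.12 m³/s.
Travel time to the compliance point: t = 2.5e+04/0.38 = 6.579e+04 s = 0.7615 d; decay factor exp(−0.25·0.7615) = 0.8267.
So the concentration just after mixing may be at most 1.3/0.8267 = 1.573 mg/L.
Mass balance: 1.573·2.92 = 0.12·Cₑ + 2.8·0.212.
Cₑ = (4.592 − 0.5936) / 0.12 = 33.32 mg/L.
Required removal = 1 − 33.32/85.4 = 60.98 %.

61.0 %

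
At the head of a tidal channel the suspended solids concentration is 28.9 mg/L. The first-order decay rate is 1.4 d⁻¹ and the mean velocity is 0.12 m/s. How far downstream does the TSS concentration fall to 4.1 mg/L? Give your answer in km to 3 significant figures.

14.5 km

From C = C₀·e^(−kt), t = ln(C₀/C)/k = ln(28.9/4.1)/1.4 = 1.953/1.4 = 1.395 d.
Distance = v·t = 0.12 m/s × 1.205e+05 s = 1.446e+04 m = 14.46 km.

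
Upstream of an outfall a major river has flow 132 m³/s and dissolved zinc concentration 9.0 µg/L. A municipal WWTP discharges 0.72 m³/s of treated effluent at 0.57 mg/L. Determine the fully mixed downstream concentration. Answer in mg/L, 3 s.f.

9.0 µg/L = 0.009 mg/L.
Flow-weighted mixing gives C = (0.72·0.57 + 132·0.009) / (0.72 + 132) = 1.598/132.7 = 0.01204 mg/L.

0.0120 mg/L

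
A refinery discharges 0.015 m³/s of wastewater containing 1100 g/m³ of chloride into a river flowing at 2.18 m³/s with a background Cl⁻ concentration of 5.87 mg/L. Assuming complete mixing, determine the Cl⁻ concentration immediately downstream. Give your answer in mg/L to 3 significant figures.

13.3 mg/L

Flow-weighted mixing gives C = (0.015·1100 + 2.18·5.87) / (0.015 + 2.18) = 29.3/2.195 = 13.35 mg/L.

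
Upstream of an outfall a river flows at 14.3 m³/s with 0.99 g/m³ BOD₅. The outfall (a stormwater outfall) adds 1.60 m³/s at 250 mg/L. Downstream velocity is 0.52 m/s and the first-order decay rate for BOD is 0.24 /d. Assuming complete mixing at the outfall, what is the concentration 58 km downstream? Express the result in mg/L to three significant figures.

19.1 mg/L

After complete mixing, C₀ = (1.6·250 + 14.3·0.99) / 15.9 = 26.05 mg/L.
Travel time t = 5.8e+04 m / 0.52 m/s = 1.115e+05 s = 1.291 d.
C = 26.05·exp(−0.24·1.291) = 26.05·0.7336 = 19.11 mg/L.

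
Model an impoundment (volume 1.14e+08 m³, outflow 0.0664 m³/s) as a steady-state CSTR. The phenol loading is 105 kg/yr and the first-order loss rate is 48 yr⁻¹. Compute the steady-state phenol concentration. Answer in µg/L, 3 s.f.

0.0192 µg/L

Outflow Q = 0.0664 m³/s × 3.156e+07 s/yr = 2.095e+06 m³/yr.
Steady-state CSTR mass balance: W = Q·C + k·V·C, so C = W/(Q + kV).
Q + kV = 2.095e+06 + 48·1.14e+08 = 5.474e+09 m³/yr.
C = 105/5.474e+09 = 1.918e-08 kg/m³ = 1.918e-05 mg/L = 0.01918 µg/L.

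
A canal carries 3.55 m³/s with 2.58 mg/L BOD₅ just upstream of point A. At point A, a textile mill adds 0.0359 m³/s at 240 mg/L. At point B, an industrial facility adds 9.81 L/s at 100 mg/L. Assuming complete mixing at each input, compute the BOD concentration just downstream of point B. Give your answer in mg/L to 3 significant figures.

5.22 mg/L

After input A: C = (3.55·2.58 + 0.0359·240) / 3.586 = 4.957 mg/L.
9.81 L/s = 0.00981 m³/s.
After input B: C = (3.586·4.957 + 0.00981·100) / 3.596 = 5.216 mg/L.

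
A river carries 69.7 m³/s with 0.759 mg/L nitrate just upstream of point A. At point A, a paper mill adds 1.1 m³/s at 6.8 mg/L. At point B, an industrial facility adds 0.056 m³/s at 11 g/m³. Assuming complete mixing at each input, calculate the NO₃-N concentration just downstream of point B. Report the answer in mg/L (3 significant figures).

0.861 mg/L

After input A: C = (69.7·0.759 + 1.1·6.8) / 70.8 = 0.8529 mg/L.
After input B: C = (70.8·0.8529 + 0.056·11) / 70.86 = 0.8609 mg/L.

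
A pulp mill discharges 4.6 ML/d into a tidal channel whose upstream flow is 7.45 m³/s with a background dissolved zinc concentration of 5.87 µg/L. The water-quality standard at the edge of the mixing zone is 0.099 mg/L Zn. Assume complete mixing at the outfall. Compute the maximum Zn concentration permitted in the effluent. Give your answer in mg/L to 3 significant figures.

4.6 ML/d = 0.05324 m³/s.
5.87 µg/L = 0.00587 mg/L.
Mass balance: 0.099·7.503 = 0.05324·Cₑ + 7.45·0.00587.
Cₑ = (0.7428 − 0.04373) / 0.05324 = 13.13 mg/L.

13.1 mg/L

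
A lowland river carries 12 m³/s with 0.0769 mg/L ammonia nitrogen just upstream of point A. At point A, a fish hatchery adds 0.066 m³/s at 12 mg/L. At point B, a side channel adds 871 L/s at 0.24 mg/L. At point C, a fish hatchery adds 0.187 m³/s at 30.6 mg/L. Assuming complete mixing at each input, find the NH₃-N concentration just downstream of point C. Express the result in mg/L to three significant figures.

After input A: C = (12·0.0769 + 0.066·12) / 12.07 = 0.1421 mg/L.
871 L/s = 0.871 m³/s.
After input B: C = (12.07·0.1421 + 0.871·0.24) / 12.94 = 0.1487 mg/L.
After input C: C = (12.94·0.1487 + 0.187·30.6) / 13.12 = 0.5826 mg/L.

0.583 mg/L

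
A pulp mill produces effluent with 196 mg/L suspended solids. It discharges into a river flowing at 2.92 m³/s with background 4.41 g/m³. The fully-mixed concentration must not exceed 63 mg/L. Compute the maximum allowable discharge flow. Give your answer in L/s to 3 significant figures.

1290 L/s

Mass balance at complete mixing: C_std·(Q_w + Q_r) = Q_w·C_e + Q_r·C_b.
Rearranging, Q_w = Q_r·(C_std − C_b)/(C_e − C_std) = 2.92·(63 − 4.41) / (196 − 63) = 1.286 m³/s.
= 1286 L/s.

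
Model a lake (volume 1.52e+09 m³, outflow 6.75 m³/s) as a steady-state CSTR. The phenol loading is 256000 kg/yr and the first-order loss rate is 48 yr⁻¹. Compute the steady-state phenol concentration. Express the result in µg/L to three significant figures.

3.50 µg/L

Outflow Q = 6.75 m³/s × 3.156e+07 s/yr = 2.13e+08 m³/yr.
Steady-state CSTR mass balance: W = Q·C + k·V·C, so C = W/(Q + kV).
Q + kV = 2.13e+08 + 48·1.52e+09 = 7.317e+10 m³/yr.
C = 256000/7.317e+10 = 3.499e-06 kg/m³ = 0.003499 mg/L = 3.499 µg/L.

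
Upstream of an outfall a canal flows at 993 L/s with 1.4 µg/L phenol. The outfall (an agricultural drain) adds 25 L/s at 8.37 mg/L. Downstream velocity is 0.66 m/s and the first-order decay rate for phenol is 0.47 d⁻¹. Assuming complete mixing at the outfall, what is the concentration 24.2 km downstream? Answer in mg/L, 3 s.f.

25 L/s = 0.025 m³/s.
993 L/s = 0.993 m³/s.
1.4 µg/L = 0.0014 mg/L.
After complete mixing, C₀ = (0.025·8.37 + 0.993·0.0014) / 1.018 = 0.2069 mg/L.
Travel time t = 2.42e+04 m / 0.66 m/s = 3.667e+04 s = 0.4244 d.
C = 0.2069·exp(−0.47·0.4244) = 0.2069·0.8192 = 0.1695 mg/L.

0.169 mg/L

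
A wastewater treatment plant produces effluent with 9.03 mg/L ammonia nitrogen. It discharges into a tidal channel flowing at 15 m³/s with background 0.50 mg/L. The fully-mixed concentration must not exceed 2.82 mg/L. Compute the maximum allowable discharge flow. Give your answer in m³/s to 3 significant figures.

Mass balance at complete mixing: C_std·(Q_w + Q_r) = Q_w·C_e + Q_r·C_b.
Rearranging, Q_w = Q_r·(C_std − C_b)/(C_e − C_std) = 15·(2.82 − 0.5) / (9.03 − 2.82) = 5.604 m³/s.

5.60 m³/s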